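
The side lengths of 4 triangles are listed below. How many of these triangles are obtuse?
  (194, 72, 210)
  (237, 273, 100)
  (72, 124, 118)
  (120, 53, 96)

3

(194,72,210): 72²+194² = 42820 < 44100 = 210² → obtuse
(237,273,100): 100²+237² = 66169 < 74529 = 273² → obtuse
(72,124,118): 72²+118² = 19108 > 15376 = 124² → acute
(120,53,96): 53²+96² = 12025 < 14400 = 120² → obtuse
3 of the 4 are obtuse.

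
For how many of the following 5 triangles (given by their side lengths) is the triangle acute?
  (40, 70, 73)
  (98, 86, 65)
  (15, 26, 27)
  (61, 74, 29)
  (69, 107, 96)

4

(40,70,73): 40²+70² = 6500 > 5329 = 73² → acute
(98,86,65): 65²+86² = 11621 > 9604 = 98² → acute
(15,26,27): 15²+26² = 901 > 729 = 27² → acute
(61,74,29): 29²+61² = 4562 < 5476 = 74² → obtuse
(69,107,96): 69²+96² = 13977 > 11449 = 107² → acute
4 of the 5 are acute.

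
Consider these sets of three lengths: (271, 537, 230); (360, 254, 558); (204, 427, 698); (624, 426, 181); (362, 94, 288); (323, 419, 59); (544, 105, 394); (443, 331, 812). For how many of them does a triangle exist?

(230,271,537): 230+271 ≤ 537 → not valid
(254,360,558): 254+360 > 558 → valid
(204,427,698): 204+427 ≤ 698 → not valid
(181,426,624): 181+426 ≤ 624 → not valid
(94,288,362): 94+288 > 362 → valid
(59,323,419): 59+323 ≤ 419 → not valid
(105,394,544): 105+394 ≤ 544 → not valid
(331,443,812): 331+443 ≤ 812 → not valid
2 of the 8 triples form a triangle.

2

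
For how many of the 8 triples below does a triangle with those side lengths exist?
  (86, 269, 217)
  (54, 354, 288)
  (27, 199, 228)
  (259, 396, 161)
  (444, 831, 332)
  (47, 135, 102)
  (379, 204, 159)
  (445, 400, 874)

(86,217,269): 86+217 > 269 → valid
(54,288,354): 54+288 ≤ 354 → not valid
(27,199,228): 27+199 ≤ 228 → not valid
(161,259,396): 161+259 > 396 → valid
(332,444,831): 332+444 ≤ 831 → not valid
(47,102,135): 47+102 > 135 → valid
(159,204,379): 159+204 ≤ 379 → not valid
(400,445,874): 400+445 ≤ 874 → not valid
3 of the 8 triples form a triangle.

3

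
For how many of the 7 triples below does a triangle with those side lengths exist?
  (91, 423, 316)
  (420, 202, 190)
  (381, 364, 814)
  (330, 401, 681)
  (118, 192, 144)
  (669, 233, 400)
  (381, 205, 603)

2

(91,316,423): 91+316 ≤ 423 → not valid
(190,202,420): 190+202 ≤ 420 → not valid
(364,381,814): 364+381 ≤ 814 → not valid
(330,401,681): 330+401 > 681 → valid
(118,144,192): 118+144 > 192 → valid
(233,400,669): 233+400 ≤ 669 → not valid
(205,381,603): 205+381 ≤ 603 → not valid
2 of the 7 triples form a triangle.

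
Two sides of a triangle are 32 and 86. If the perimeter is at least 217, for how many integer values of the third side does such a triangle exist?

19

Triangle inequality: 54 < x < 118. Perimeter ≥ 217 gives x ≥ 217 − 32 − 86 = 99.
So 99 ≤ x < 118; integers 99 through 117: 19 values.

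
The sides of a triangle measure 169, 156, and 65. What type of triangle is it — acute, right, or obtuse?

right

Compare the square of the longest side to the sum of squares of the other two: 65² + 156² = 28561 = 169².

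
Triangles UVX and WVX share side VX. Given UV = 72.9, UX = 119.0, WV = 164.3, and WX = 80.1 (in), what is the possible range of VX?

84.2 < VX < 191.9

From triangle UVX: |72.9 − 119.0| < VX < 72.9 + 119.0, i.e. 46.1 < VX < 191.9.
From triangle WVX: 84.2 < VX < 244.4.
Both must hold, so VX lies in the intersection.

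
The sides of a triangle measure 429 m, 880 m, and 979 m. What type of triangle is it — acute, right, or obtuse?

right

Compare the square of the longest side to the sum of squares of the other two: 429² + 880² = 958441 = 979².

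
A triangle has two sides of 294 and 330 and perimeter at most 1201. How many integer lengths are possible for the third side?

Triangle inequality: 36 < x < 624. Perimeter ≤ 1201 gives x ≤ 1201 − 294 − 330 = 577.
So 36 < x ≤ 577; integers 37 through 577: 541 values.

541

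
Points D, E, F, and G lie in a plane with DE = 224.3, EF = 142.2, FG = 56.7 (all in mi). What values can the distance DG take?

25.4 ≤ DG ≤ 423.2 mi

The maximum is all hops collinear in one direction: 224.3 + 142.2 + 56.7 = 423.2.
The longest hop is 224.3; the others sum to 198.9. Folding the others back against it leaves at least 224.3 − 198.9 = 25.4.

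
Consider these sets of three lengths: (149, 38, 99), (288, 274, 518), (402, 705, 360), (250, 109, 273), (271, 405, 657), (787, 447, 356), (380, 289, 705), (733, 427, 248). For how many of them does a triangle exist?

5

(38,99,149): 38+99 ≤ 149 → not valid
(274,288,518): 274+288 > 518 → valid
(360,402,705): 360+402 > 705 → valid
(109,250,273): 109+250 > 273 → valid
(271,405,657): 271+405 > 657 → valid
(356,447,787): 356+447 > 787 → valid
(289,380,705): 289+380 ≤ 705 → not valid
(248,427,733): 248+427 ≤ 733 → not valid
5 of the 8 triples form a triangle.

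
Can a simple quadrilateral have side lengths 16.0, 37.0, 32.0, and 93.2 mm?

No

For a quadrilateral, each side must be shorter than the sum of the others.
Here the longest side is 93.2, but the remaining 3 sides sum to only 85.0.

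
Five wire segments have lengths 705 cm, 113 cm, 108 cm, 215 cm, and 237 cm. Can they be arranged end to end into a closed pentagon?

No

For a pentagon, each side must be shorter than the sum of the others.
Here the longest side is 705, but the remaining 4 sides sum to only 673.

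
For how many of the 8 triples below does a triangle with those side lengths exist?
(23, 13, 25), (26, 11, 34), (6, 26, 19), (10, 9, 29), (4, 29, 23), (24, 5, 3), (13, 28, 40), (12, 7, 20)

(13,23,25): 13+23 > 25 → valid
(11,26,34): 11+26 > 34 → valid
(6,19,26): 6+19 ≤ 26 → not valid
(9,10,29): 9+10 ≤ 29 → not valid
(4,23,29): 4+23 ≤ 29 → not valid
(3,5,24): 3+5 ≤ 24 → not valid
(13,28,40): 13+28 > 40 → valid
(7,12,20): 7+12 ≤ 20 → not valid
3 of the 8 triples form a triangle.

3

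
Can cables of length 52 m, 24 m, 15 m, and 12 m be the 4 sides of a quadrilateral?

For a quadrilateral, each side must be shorter than the sum of the others.
Here the longest side is 52, but the remaining 3 sides sum to only 51.

No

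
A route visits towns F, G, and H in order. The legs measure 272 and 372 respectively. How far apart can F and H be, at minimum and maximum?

100 ≤ FH ≤ 644

By the triangle inequality, |272 − 372| ≤ FH ≤ 272 + 372.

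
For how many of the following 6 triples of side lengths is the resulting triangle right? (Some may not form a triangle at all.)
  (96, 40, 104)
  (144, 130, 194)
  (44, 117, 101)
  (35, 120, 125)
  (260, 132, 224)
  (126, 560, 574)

(96,40,104): 40²+96² = 10816 = 104² → right
(144,130,194): 130²+144² = 37636 = 194² → right
(44,117,101): 44²+101² = 12137 < 13689 = 117² → obtuse
(35,120,125): 35²+120² = 15625 = 125² → right
(260,132,224): 132²+224² = 67600 = 260² → right
(126,560,574): 126²+560² = 329476 = 574² → right
5 of the 6 are right.

5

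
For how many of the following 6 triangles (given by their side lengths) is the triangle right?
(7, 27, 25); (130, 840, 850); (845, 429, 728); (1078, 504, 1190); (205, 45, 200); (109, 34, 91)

4

(7,27,25): 7²+25² = 674 < 729 = 27² → obtuse
(130,840,850): 130²+840² = 722500 = 850² → right
(845,429,728): 429²+728² = 714025 = 845² → right
(1078,504,1190): 504²+1078² = 1416100 = 1190² → right
(205,45,200): 45²+200² = 42025 = 205² → right
(109,34,91): 34²+91² = 9437 < 11881 = 109² → obtuse
4 of the 6 are right.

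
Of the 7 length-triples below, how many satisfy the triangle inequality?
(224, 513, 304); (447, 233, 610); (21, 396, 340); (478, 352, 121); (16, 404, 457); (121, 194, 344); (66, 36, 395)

2

(224,304,513): 224+304 > 513 → valid
(233,447,610): 233+447 > 610 → valid
(21,340,396): 21+340 ≤ 396 → not valid
(121,352,478): 121+352 ≤ 478 → not valid
(16,404,457): 16+404 ≤ 457 → not valid
(121,194,344): 121+194 ≤ 344 → not valid
(36,66,395): 36+66 ≤ 395 → not valid
2 of the 7 triples form a triangle.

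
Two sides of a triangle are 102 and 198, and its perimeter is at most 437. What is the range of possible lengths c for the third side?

Triangle inequality alone gives 96 < c < 300.
The perimeter condition gives c ≤ 437 − 102 − 198 = 137.
Intersecting the two: 96 < c ≤ 137.

96 < c ≤ 137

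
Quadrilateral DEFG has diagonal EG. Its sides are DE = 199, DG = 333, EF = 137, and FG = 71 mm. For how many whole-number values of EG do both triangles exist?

73

From triangle DEG: 134 < EG < 532.
From triangle FEG: 66 < EG < 208.
Intersection: 134 < EG < 208, so integers 135 through 207: 73 values.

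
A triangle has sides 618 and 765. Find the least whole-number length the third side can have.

148

The third side must be strictly greater than |618 − 765| = 147.
The smallest integer above 147 is 148.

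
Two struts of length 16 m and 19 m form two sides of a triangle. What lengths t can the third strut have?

By the triangle inequality, t must be less than 16 + 19 = 35 and greater than |16 − 19| = 3.

3 < t < 35 (m)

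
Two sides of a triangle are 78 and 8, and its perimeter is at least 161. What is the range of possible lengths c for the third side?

Triangle inequality alone gives 70 < c < 86.
The perimeter condition gives c ≥ 161 − 78 − 8 = 75.
Intersecting the two: 75 ≤ c < 86.

75 ≤ c < 86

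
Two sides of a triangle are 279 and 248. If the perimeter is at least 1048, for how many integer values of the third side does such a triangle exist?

6

Triangle inequality: 31 < x < 527. Perimeter ≥ 1048 gives x ≥ 1048 − 279 − 248 = 521.
So 521 ≤ x < 527; integers 521 through 526: 6 values.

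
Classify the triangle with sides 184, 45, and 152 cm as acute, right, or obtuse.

Compare the square of the longest side to the sum of squares of the other two: 45² + 152² = 25129 < 33856 = 184².

obtuse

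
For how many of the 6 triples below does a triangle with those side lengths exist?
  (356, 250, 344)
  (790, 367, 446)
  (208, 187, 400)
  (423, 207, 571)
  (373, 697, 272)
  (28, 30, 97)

(250,344,356): 250+344 > 356 → valid
(367,446,790): 367+446 > 790 → valid
(187,208,400): 187+208 ≤ 400 → not valid
(207,423,571): 207+423 > 571 → valid
(272,373,697): 272+373 ≤ 697 → not valid
(28,30,97): 28+30 ≤ 97 → not valid
3 of the 6 triples form a triangle.

3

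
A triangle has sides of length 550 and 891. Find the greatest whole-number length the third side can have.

The third side must be strictly less than 550 + 891 = 1441.
The largest integer below 1441 is 1440.

1440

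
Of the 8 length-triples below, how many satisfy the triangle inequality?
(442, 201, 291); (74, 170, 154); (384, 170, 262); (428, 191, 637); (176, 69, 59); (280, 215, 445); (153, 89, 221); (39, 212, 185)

(201,291,442): 201+291 > 442 → valid
(74,154,170): 74+154 > 170 → valid
(170,262,384): 170+262 > 384 → valid
(191,428,637): 191+428 ≤ 637 → not valid
(59,69,176): 59+69 ≤ 176 → not valid
(215,280,445): 215+280 > 445 → valid
(89,153,221): 89+153 > 221 → valid
(39,185,212): 39+185 > 212 → valid
6 of the 8 triples form a triangle.

6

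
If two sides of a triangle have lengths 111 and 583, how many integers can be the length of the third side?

The third side lies in the open interval (472, 694).
Integers from 473 to 693 inclusive: 693 − 473 + 1 = 221.

221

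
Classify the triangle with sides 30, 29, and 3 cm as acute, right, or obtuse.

obtuse

Compare the square of the longest side to the sum of squares of the other two: 3² + 29² = 850 < 900 = 30².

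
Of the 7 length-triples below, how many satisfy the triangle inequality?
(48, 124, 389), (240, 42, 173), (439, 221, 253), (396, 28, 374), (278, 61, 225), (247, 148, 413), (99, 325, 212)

(48,124,389): 48+124 ≤ 389 → not valid
(42,173,240): 42+173 ≤ 240 → not valid
(221,253,439): 221+253 > 439 → valid
(28,374,396): 28+374 > 396 → valid
(61,225,278): 61+225 > 278 → valid
(148,247,413): 148+247 ≤ 413 → not valid
(99,212,325): 99+212 ≤ 325 → not valid
3 of the 7 triples form a triangle.

3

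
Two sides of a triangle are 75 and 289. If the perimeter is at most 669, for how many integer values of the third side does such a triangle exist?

91

Triangle inequality: 214 < x < 364. Perimeter ≤ 669 gives x ≤ 669 − 75 − 289 = 305.
So 214 < x ≤ 305; integers 215 through 305: 91 values.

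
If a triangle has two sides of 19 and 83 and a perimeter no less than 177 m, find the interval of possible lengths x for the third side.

75 ≤ x < 102

Triangle inequality alone gives 64 < x < 102.
The perimeter condition gives x ≥ 177 − 19 − 83 = 75.
Intersecting the two: 75 ≤ x < 102.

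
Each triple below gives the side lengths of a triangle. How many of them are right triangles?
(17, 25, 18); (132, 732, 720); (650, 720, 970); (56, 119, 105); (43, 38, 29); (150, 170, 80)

4

(17,25,18): 17²+18² = 613 < 625 = 25² → obtuse
(132,732,720): 132²+720² = 535824 = 732² → right
(650,720,970): 650²+720² = 940900 = 970² → right
(56,119,105): 56²+105² = 14161 = 119² → right
(43,38,29): 29²+38² = 2285 > 1849 = 43² → acute
(150,170,80): 80²+150² = 28900 = 170² → right
4 of the 6 are right.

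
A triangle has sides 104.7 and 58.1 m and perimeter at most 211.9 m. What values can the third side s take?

46.6 < s ≤ 49.1

Triangle inequality alone gives 46.6 < s < 162.8.
The perimeter condition gives s ≤ 211.9 − 104.7 − 58.1 = 49.1.
Intersecting the two: 46.6 < s ≤ 49.1.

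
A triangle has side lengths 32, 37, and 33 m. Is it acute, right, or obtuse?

acute

Compare the square of the longest side to the sum of squares of the other two: 32² + 33² = 2113 > 1369 = 37².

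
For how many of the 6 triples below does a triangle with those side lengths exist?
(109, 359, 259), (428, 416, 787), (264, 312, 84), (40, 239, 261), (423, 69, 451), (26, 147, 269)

5

(109,259,359): 109+259 > 359 → valid
(416,428,787): 416+428 > 787 → valid
(84,264,312): 84+264 > 312 → valid
(40,239,261): 40+239 > 261 → valid
(69,423,451): 69+423 > 451 → valid
(26,147,269): 26+147 ≤ 269 → not valid
5 of the 6 triples form a triangle.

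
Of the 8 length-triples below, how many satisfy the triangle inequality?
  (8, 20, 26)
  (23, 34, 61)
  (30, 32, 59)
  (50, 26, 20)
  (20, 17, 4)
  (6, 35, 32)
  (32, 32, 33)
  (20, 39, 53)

(8,20,26): 8+20 > 26 → valid
(23,34,61): 23+34 ≤ 61 → not valid
(30,32,59): 30+32 > 59 → valid
(20,26,50): 20+26 ≤ 50 → not valid
(4,17,20): 4+17 > 20 → valid
(6,32,35): 6+32 > 35 → valid
(32,32,33): 32+32 > 33 → valid
(20,39,53): 20+39 > 53 → valid
6 of the 8 triples form a triangle.

6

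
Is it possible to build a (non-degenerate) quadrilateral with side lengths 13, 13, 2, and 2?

A quadrilateral exists iff every side is shorter than the sum of the others — equivalently, the longest side is less than the sum of the rest.
Longest side 13 < 17 (sum of the remaining 3), so yes.

Yes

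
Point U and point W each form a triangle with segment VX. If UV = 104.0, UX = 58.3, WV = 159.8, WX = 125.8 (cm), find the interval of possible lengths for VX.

45.7 < VX < 162.3

From triangle UVX: |104.0 − 58.3| < VX < 104.0 + 58.3, i.e. 45.7 < VX < 162.3.
From triangle WVX: 34.0 < VX < 285.6.
Both must hold, so VX lies in the intersection.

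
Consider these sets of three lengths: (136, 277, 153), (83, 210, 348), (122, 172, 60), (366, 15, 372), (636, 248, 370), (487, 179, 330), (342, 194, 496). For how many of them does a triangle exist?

5

(136,153,277): 136+153 > 277 → valid
(83,210,348): 83+210 ≤ 348 → not valid
(60,122,172): 60+122 > 172 → valid
(15,366,372): 15+366 > 372 → valid
(248,370,636): 248+370 ≤ 636 → not valid
(179,330,487): 179+330 > 487 → valid
(194,342,496): 194+342 > 496 → valid
5 of the 7 triples form a triangle.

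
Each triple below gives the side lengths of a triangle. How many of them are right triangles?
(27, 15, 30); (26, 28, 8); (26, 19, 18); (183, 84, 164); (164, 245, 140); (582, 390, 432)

1

(27,15,30): 15²+27² = 954 > 900 = 30² → acute
(26,28,8): 8²+26² = 740 < 784 = 28² → obtuse
(26,19,18): 18²+19² = 685 > 676 = 26² → acute
(183,84,164): 84²+164² = 33952 > 33489 = 183² → acute
(164,245,140): 140²+164² = 46496 < 60025 = 245² → obtuse
(582,390,432): 390²+432² = 338724 = 582² → right
1 of the 6 is right.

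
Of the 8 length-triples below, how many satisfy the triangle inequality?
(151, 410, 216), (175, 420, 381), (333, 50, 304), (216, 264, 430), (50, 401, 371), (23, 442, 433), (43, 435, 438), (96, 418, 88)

(151,216,410): 151+216 ≤ 410 → not valid
(175,381,420): 175+381 > 420 → valid
(50,304,333): 50+304 > 333 → valid
(216,264,430): 216+264 > 430 → valid
(50,371,401): 50+371 > 401 → valid
(23,433,442): 23+433 > 442 → valid
(43,435,438): 43+435 > 438 → valid
(88,96,418): 88+96 ≤ 418 → not valid
6 of the 8 triples form a triangle.

6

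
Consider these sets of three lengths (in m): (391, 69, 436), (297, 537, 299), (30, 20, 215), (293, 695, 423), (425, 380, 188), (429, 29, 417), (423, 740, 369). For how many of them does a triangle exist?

6

(69,391,436): 69+391 > 436 → valid
(297,299,537): 297+299 > 537 → valid
(20,30,215): 20+30 ≤ 215 → not valid
(293,423,695): 293+423 > 695 → valid
(188,380,425): 188+380 > 425 → valid
(29,417,429): 29+417 > 429 → valid
(369,423,740): 369+423 > 740 → valid
6 of the 7 triples form a triangle.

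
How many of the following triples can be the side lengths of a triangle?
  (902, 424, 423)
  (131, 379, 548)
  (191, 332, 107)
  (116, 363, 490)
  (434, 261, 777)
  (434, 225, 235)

1

(423,424,902): 423+424 ≤ 902 → not valid
(131,379,548): 131+379 ≤ 548 → not valid
(107,191,332): 107+191 ≤ 332 → not valid
(116,363,490): 116+363 ≤ 490 → not valid
(261,434,777): 261+434 ≤ 777 → not valid
(225,235,434): 225+235 > 434 → valid
1 of the 6 triples forms a triangle.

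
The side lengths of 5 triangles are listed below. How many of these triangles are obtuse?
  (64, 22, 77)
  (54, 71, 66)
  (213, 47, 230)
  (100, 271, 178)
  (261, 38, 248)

4

(64,22,77): 22²+64² = 4580 < 5929 = 77² → obtuse
(54,71,66): 54²+66² = 7272 > 5041 = 71² → acute
(213,47,230): 47²+213² = 47578 < 52900 = 230² → obtuse
(100,271,178): 100²+178² = 41684 < 73441 = 271² → obtuse
(261,38,248): 38²+248² = 62948 < 68121 = 261² → obtuse
4 of the 5 are obtuse.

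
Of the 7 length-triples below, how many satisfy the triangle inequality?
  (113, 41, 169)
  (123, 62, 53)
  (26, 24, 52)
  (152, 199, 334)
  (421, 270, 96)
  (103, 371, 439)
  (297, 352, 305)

(41,113,169): 41+113 ≤ 169 → not valid
(53,62,123): 53+62 ≤ 123 → not valid
(24,26,52): 24+26 ≤ 52 → not valid
(152,199,334): 152+199 > 334 → valid
(96,270,421): 96+270 ≤ 421 → not valid
(103,371,439): 103+371 > 439 → valid
(297,305,352): 297+305 > 352 → valid
3 of the 7 triples form a triangle.

3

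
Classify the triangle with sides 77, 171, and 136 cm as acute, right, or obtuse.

obtuse

Compare the square of the longest side to the sum of squares of the other two: 77² + 136² = 24425 < 29241 = 171².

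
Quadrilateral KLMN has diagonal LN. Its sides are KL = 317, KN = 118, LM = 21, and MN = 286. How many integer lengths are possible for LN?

41

From triangle KLN: 199 < LN < 435.
From triangle MLN: 265 < LN < 307.
Intersection: 265 < LN < 307, so integers 266 through 306: 41 values.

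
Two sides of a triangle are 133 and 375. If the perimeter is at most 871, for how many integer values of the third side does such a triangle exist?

121

Triangle inequality: 242 < x < 508. Perimeter ≤ 871 gives x ≤ 871 − 133 − 375 = 363.
So 242 < x ≤ 363; integers 243 through 363: 121 values.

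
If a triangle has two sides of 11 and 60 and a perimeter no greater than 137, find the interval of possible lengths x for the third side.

Triangle inequality alone gives 49 < x < 71.
The perimeter condition gives x ≤ 137 − 11 − 60 = 66.
Intersecting the two: 49 < x ≤ 66.

49 < x ≤ 66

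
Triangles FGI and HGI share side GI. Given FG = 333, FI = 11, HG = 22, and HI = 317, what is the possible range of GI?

From triangle FGI: |333 − 11| < GI < 333 + 11, i.e. 322 < GI < 344.
From triangle HGI: 295 < GI < 339.
Both must hold, so GI lies in the intersection.

322 < GI < 339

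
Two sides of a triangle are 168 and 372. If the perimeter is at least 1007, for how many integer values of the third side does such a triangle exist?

Triangle inequality: 204 < x < 540. Perimeter ≥ 1007 gives x ≥ 1007 − 168 − 372 = 467.
So 467 ≤ x < 540; integers 467 through 539: 73 values.

73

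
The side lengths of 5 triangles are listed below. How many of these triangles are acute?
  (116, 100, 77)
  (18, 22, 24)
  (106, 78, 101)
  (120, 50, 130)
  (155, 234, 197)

(116,100,77): 77²+100² = 15929 > 13456 = 116² → acute
(18,22,24): 18²+22² = 808 > 576 = 24² → acute
(106,78,101): 78²+101² = 16285 > 11236 = 106² → acute
(120,50,130): 50²+120² = 16900 = 130² → right
(155,234,197): 155²+197² = 62834 > 54756 = 234² → acute
4 of the 5 are acute.

4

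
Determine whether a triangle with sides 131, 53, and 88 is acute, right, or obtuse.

Compare the square of the longest side to the sum of squares of the other two: 53² + 88² = 10553 < 17161 = 131².

obtuse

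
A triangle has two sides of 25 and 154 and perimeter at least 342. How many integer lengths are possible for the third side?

16

Triangle inequality: 129 < x < 179. Perimeter ≥ 342 gives x ≥ 342 − 25 − 154 = 163.
So 163 ≤ x < 179; integers 163 through 178: 16 values.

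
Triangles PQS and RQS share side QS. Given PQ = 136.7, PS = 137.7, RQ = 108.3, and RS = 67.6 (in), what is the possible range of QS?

From triangle PQS: |136.7 − 137.7| < QS < 136.7 + 137.7, i.e. 1.0 < QS < 274.4.
From triangle RQS: 40.7 < QS < 175.9.
Both must hold, so QS lies in the intersection.

40.7 < QS < 175.9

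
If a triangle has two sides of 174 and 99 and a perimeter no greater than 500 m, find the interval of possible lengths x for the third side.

Triangle inequality alone gives 75 < x < 273.
The perimeter condition gives x ≤ 500 − 174 − 99 = 227.
Intersecting the two: 75 < x ≤ 227.

75 < x ≤ 227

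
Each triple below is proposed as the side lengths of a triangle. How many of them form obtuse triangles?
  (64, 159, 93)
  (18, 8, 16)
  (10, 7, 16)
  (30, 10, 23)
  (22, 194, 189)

4

(64,159,93): 64+93 ≤ 159, not a triangle
(18,8,16): 8²+16² = 320 < 324 = 18² → obtuse
(10,7,16): 7²+10² = 149 < 256 = 16² → obtuse
(30,10,23): 10²+23² = 629 < 900 = 30² → obtuse
(22,194,189): 22²+189² = 36205 < 37636 = 194² → obtuse
4 of the 5 are obtuse.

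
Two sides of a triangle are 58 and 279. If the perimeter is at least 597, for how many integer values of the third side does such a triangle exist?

Triangle inequality: 221 < x < 337. Perimeter ≥ 597 gives x ≥ 597 − 58 − 279 = 260.
So 260 ≤ x < 337; integers 260 through 336: 77 values.

77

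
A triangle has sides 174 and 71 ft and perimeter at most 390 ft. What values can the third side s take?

Triangle inequality alone gives 103 < s < 245.
The perimeter condition gives s ≤ 390 − 174 − 71 = 145.
Intersecting the two: 103 < s ≤ 145.

103 < s ≤ 145 ft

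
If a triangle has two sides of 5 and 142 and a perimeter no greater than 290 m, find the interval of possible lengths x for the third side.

Triangle inequality alone gives 137 < x < 147.
The perimeter condition gives x ≤ 290 − 5 − 142 = 143.
Intersecting the two: 137 < x ≤ 143.

137 < x ≤ 143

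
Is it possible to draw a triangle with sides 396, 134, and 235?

No

The longest side is 396, but the other two sum to only 369.
369 < 396, so the triangle inequality fails.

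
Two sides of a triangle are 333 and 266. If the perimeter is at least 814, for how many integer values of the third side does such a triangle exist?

Triangle inequality: 67 < x < 599. Perimeter ≥ 814 gives x ≥ 814 − 333 − 266 = 215.
So 215 ≤ x < 599; integers 215 through 598: 384 values.

384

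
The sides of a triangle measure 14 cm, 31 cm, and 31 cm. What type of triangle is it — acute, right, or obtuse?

Compare the square of the longest side to the sum of squares of the other two: 14² + 31² = 1157 > 961 = 31².

acute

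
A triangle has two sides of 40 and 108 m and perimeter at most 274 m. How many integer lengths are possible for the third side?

58

Triangle inequality: 68 < x < 148. Perimeter ≤ 274 gives x ≤ 274 − 40 − 108 = 126.
So 68 < x ≤ 126; integers 69 through 126: 58 values.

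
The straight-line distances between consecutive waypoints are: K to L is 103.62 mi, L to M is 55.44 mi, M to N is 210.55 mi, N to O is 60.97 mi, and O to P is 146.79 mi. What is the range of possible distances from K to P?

The maximum is all hops collinear in one direction: 103.62 + 55.44 + 210.55 + 60.97 + 146.79 = 577.37.
The longest hop is 210.55; the others sum to 366.82. Since 210.55 ≤ 366.82, the path can fold back on itself completely, so the minimum distance is 0.

0 ≤ KP ≤ 577.37 mi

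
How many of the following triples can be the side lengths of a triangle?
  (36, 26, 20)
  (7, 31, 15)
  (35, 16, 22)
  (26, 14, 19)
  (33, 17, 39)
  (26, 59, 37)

(20,26,36): 20+26 > 36 → valid
(7,15,31): 7+15 ≤ 31 → not valid
(16,22,35): 16+22 > 35 → valid
(14,19,26): 14+19 > 26 → valid
(17,33,39): 17+33 > 39 → valid
(26,37,59): 26+37 > 59 → valid
5 of the 6 triples form a triangle.

5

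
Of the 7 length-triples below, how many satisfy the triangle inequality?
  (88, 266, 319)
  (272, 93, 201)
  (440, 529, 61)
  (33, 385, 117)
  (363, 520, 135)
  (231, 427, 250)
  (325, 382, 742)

(88,266,319): 88+266 > 319 → valid
(93,201,272): 93+201 > 272 → valid
(61,440,529): 61+440 ≤ 529 → not valid
(33,117,385): 33+117 ≤ 385 → not valid
(135,363,520): 135+363 ≤ 520 → not valid
(231,250,427): 231+250 > 427 → valid
(325,382,742): 325+382 ≤ 742 → not valid
3 of the 7 triples form a triangle.

3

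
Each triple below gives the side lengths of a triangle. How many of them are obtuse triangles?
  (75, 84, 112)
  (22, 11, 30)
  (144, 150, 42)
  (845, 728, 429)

(75,84,112): 75²+84² = 12681 > 12544 = 112² → acute
(22,11,30): 11²+22² = 605 < 900 = 30² → obtuse
(144,150,42): 42²+144² = 22500 = 150² → right
(845,728,429): 429²+728² = 714025 = 845² → right
1 of the 4 is obtuse.

1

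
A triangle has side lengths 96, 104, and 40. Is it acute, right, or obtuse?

Compare the square of the longest side to the sum of squares of the other two: 40² + 96² = 10816 = 104².

right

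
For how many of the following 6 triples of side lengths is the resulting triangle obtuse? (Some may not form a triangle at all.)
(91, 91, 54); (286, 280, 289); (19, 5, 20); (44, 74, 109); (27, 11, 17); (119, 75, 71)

(91,91,54): 54²+91² = 11197 > 8281 = 91² → acute
(286,280,289): 280²+286² = 160196 > 83521 = 289² → acute
(19,5,20): 5²+19² = 386 < 400 = 20² → obtuse
(44,74,109): 44²+74² = 7412 < 11881 = 109² → obtuse
(27,11,17): 11²+17² = 410 < 729 = 27² → obtuse
(119,75,71): 71²+75² = 10666 < 14161 = 119² → obtuse
4 of the 6 are obtuse.

4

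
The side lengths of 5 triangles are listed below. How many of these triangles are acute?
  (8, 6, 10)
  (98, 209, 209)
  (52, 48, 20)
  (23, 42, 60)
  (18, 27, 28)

(8,6,10): 6²+8² = 100 = 10² → right
(98,209,209): 98²+209² = 53285 > 43681 = 209² → acute
(52,48,20): 20²+48² = 2704 = 52² → right
(23,42,60): 23²+42² = 2293 < 3600 = 60² → obtuse
(18,27,28): 18²+27² = 1053 > 784 = 28² → acute
2 of the 5 are acute.

2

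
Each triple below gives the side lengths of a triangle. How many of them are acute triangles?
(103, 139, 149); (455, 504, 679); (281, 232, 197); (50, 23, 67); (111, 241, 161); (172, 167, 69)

(103,139,149): 103²+139² = 29930 > 22201 = 149² → acute
(455,504,679): 455²+504² = 461041 = 679² → right
(281,232,197): 197²+232² = 92633 > 78961 = 281² → acute
(50,23,67): 23²+50² = 3029 < 4489 = 67² → obtuse
(111,241,161): 111²+161² = 38242 < 58081 = 241² → obtuse
(172,167,69): 69²+167² = 32650 > 29584 = 172² → acute
3 of the 6 are acute.

3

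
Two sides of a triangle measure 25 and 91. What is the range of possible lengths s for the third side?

66 < s < 116

By the triangle inequality, s must be less than 25 + 91 = 116 and greater than |25 − 91| = 66.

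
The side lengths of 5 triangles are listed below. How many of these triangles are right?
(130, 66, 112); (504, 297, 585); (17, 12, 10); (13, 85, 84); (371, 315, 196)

4

(130,66,112): 66²+112² = 16900 = 130² → right
(504,297,585): 297²+504² = 342225 = 585² → right
(17,12,10): 10²+12² = 244 < 289 = 17² → obtuse
(13,85,84): 13²+84² = 7225 = 85² → right
(371,315,196): 196²+315² = 137641 = 371² → right
4 of the 5 are right.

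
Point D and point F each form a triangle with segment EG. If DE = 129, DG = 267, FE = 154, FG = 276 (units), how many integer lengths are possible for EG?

From triangle DEG: 138 < EG < 396.
From triangle FEG: 122 < EG < 430.
Intersection: 138 < EG < 396, so integers 139 through 395: 257 values.

257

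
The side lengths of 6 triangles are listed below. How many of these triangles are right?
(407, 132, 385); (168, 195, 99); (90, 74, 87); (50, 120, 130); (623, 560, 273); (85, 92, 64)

(407,132,385): 132²+385² = 165649 = 407² → right
(168,195,99): 99²+168² = 38025 = 195² → right
(90,74,87): 74²+87² = 13045 > 8100 = 90² → acute
(50,120,130): 50²+120² = 16900 = 130² → right
(623,560,273): 273²+560² = 388129 = 623² → right
(85,92,64): 64²+85² = 11321 > 8464 = 92² → acute
4 of the 6 are right.

4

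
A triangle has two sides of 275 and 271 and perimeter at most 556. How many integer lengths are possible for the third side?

Triangle inequality: 4 < x < 546. Perimeter ≤ 556 gives x ≤ 556 − 275 − 271 = 10.
So 4 < x ≤ 10; integers 5 through 10: 6 values.

6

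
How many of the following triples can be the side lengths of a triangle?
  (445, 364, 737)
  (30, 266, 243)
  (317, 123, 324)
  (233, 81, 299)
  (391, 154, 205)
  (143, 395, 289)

(364,445,737): 364+445 > 737 → valid
(30,243,266): 30+243 > 266 → valid
(123,317,324): 123+317 > 324 → valid
(81,233,299): 81+233 > 299 → valid
(154,205,391): 154+205 ≤ 391 → not valid
(143,289,395): 143+289 > 395 → valid
5 of the 6 triples form a triangle.

5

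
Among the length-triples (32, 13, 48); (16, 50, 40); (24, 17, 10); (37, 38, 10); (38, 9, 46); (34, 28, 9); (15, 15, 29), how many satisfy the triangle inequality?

6

(13,32,48): 13+32 ≤ 48 → not valid
(16,40,50): 16+40 > 50 → valid
(10,17,24): 10+17 > 24 → valid
(10,37,38): 10+37 > 38 → valid
(9,38,46): 9+38 > 46 → valid
(9,28,34): 9+28 > 34 → valid
(15,15,29): 15+15 > 29 → valid
6 of the 7 triples form a triangle.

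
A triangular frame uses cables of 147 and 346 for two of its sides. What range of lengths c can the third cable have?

By the triangle inequality, c must be less than 147 + 346 = 493 and greater than |147 − 346| = 199.

199 < c < 493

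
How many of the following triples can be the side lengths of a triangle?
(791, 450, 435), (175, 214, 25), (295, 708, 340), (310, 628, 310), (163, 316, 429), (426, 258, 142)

2

(435,450,791): 435+450 > 791 → valid
(25,175,214): 25+175 ≤ 214 → not valid
(295,340,708): 295+340 ≤ 708 → not valid
(310,310,628): 310+310 ≤ 628 → not valid
(163,316,429): 163+316 > 429 → valid
(142,258,426): 142+258 ≤ 426 → not valid
2 of the 6 triples form a triangle.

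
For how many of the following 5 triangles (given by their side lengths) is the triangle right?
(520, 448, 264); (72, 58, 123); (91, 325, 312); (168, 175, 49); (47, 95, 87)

(520,448,264): 264²+448² = 270400 = 520² → right
(72,58,123): 58²+72² = 8548 < 15129 = 123² → obtuse
(91,325,312): 91²+312² = 105625 = 325² → right
(168,175,49): 49²+168² = 30625 = 175² → right
(47,95,87): 47²+87² = 9778 > 9025 = 95² → acute
3 of the 5 are right.

3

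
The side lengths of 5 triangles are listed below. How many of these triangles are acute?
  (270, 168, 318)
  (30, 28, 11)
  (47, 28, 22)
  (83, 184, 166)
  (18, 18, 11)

(270,168,318): 168²+270² = 101124 = 318² → right
(30,28,11): 11²+28² = 905 > 900 = 30² → acute
(47,28,22): 22²+28² = 1268 < 2209 = 47² → obtuse
(83,184,166): 83²+166² = 34445 > 33856 = 184² → acute
(18,18,11): 11²+18² = 445 > 324 = 18² → acute
3 of the 5 are acute.

3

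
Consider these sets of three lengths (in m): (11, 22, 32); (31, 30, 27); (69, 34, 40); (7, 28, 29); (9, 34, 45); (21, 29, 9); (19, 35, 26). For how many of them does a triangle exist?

6

(11,22,32): 11+22 > 32 → valid
(27,30,31): 27+30 > 31 → valid
(34,40,69): 34+40 > 69 → valid
(7,28,29): 7+28 > 29 → valid
(9,34,45): 9+34 ≤ 45 → not valid
(9,21,29): 9+21 > 29 → valid
(19,26,35): 19+26 > 35 → valid
6 of the 7 triples form a triangle.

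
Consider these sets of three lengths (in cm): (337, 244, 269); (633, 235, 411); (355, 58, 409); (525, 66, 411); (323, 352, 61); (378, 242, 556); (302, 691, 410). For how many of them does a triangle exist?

6

(244,269,337): 244+269 > 337 → valid
(235,411,633): 235+411 > 633 → valid
(58,355,409): 58+355 > 409 → valid
(66,411,525): 66+411 ≤ 525 → not valid
(61,323,352): 61+323 > 352 → valid
(242,378,556): 242+378 > 556 → valid
(302,410,691): 302+410 > 691 → valid
6 of the 7 triples form a triangle.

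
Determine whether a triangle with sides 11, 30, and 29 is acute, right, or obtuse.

acute

Compare the square of the longest side to the sum of squares of the other two: 11² + 29² = 962 > 900 = 30².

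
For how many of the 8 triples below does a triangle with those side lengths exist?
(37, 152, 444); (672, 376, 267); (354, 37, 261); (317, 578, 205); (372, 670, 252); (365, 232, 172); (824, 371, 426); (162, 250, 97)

2

(37,152,444): 37+152 ≤ 444 → not valid
(267,376,672): 267+376 ≤ 672 → not valid
(37,261,354): 37+261 ≤ 354 → not valid
(205,317,578): 205+317 ≤ 578 → not valid
(252,372,670): 252+372 ≤ 670 → not valid
(172,232,365): 172+232 > 365 → valid
(371,426,824): 371+426 ≤ 824 → not valid
(97,162,250): 97+162 > 250 → valid
2 of the 8 triples form a triangle.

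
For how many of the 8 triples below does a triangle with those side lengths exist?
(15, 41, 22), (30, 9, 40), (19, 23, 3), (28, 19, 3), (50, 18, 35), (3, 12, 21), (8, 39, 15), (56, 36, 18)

(15,22,41): 15+22 ≤ 41 → not valid
(9,30,40): 9+30 ≤ 40 → not valid
(3,19,23): 3+19 ≤ 23 → not valid
(3,19,28): 3+19 ≤ 28 → not valid
(18,35,50): 18+35 > 50 → valid
(3,12,21): 3+12 ≤ 21 → not valid
(8,15,39): 8+15 ≤ 39 → not valid
(18,36,56): 18+36 ≤ 56 → not valid
1 of the 8 triples forms a triangle.

1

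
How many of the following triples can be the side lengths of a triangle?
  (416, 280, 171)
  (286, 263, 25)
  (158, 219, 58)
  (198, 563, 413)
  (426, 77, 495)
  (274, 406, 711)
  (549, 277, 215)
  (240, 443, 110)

(171,280,416): 171+280 > 416 → valid
(25,263,286): 25+263 > 286 → valid
(58,158,219): 58+158 ≤ 219 → not valid
(198,413,563): 198+413 > 563 → valid
(77,426,495): 77+426 > 495 → valid
(274,406,711): 274+406 ≤ 711 → not valid
(215,277,549): 215+277 ≤ 549 → not valid
(110,240,443): 110+240 ≤ 443 → not valid
4 of the 8 triples form a triangle.

4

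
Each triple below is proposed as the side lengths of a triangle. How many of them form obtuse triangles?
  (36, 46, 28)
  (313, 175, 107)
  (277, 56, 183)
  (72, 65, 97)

1

(36,46,28): 28²+36² = 2080 < 2116 = 46² → obtuse
(313,175,107): 107+175 ≤ 313, not a triangle
(277,56,183): 56+183 ≤ 277, not a triangle
(72,65,97): 65²+72² = 9409 = 97² → right
1 of the 4 is obtuse.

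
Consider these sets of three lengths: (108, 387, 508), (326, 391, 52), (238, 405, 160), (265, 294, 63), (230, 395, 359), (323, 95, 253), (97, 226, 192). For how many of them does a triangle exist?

4

(108,387,508): 108+387 ≤ 508 → not valid
(52,326,391): 52+326 ≤ 391 → not valid
(160,238,405): 160+238 ≤ 405 → not valid
(63,265,294): 63+265 > 294 → valid
(230,359,395): 230+359 > 395 → valid
(95,253,323): 95+253 > 323 → valid
(97,192,226): 97+192 > 226 → valid
4 of the 7 triples form a triangle.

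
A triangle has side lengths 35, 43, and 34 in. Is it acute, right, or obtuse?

Compare the square of the longest side to the sum of squares of the other two: 34² + 35² = 2381 > 1849 = 43².

acute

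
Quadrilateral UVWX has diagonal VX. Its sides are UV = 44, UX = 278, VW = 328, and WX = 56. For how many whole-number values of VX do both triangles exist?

49

From triangle UVX: 234 < VX < 322.
From triangle WVX: 272 < VX < 384.
Intersection: 272 < VX < 322, so integers 273 through 321: 49 values.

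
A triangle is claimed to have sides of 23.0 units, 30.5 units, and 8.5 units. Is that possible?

Yes

The longest side is 30.5, and the other two sum to 31.5.
Since 31.5 > 30.5, the triangle inequality holds.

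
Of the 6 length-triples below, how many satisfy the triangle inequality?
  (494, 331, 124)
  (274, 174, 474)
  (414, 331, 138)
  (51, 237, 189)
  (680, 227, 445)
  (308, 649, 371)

3

(124,331,494): 124+331 ≤ 494 → not valid
(174,274,474): 174+274 ≤ 474 → not valid
(138,331,414): 138+331 > 414 → valid
(51,189,237): 51+189 > 237 → valid
(227,445,680): 227+445 ≤ 680 → not valid
(308,371,649): 308+371 > 649 → valid
3 of the 6 triples form a triangle.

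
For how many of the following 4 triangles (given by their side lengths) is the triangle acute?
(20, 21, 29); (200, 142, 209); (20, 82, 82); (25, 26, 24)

(20,21,29): 20²+21² = 841 = 29² → right
(200,142,209): 142²+200² = 60164 > 43681 = 209² → acute
(20,82,82): 20²+82² = 7124 > 6724 = 82² → acute
(25,26,24): 24²+25² = 1201 > 676 = 26² → acute
3 of the 4 are acute.

3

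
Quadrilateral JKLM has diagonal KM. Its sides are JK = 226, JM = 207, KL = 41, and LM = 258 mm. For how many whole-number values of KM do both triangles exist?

From triangle JKM: 19 < KM < 433.
From triangle LKM: 217 < KM < 299.
Intersection: 217 < KM < 299, so integers 218 through 298: 81 values.

81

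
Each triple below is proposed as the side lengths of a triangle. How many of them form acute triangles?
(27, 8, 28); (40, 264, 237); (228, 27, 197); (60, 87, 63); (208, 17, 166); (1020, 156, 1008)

1

(27,8,28): 8²+27² = 793 > 784 = 28² → acute
(40,264,237): 40²+237² = 57769 < 69696 = 264² → obtuse
(228,27,197): 27+197 ≤ 228, not a triangle
(60,87,63): 60²+63² = 7569 = 87² → right
(208,17,166): 17+166 ≤ 208, not a triangle
(1020,156,1008): 156²+1008² = 1040400 = 1020² → right
1 of the 6 is acute.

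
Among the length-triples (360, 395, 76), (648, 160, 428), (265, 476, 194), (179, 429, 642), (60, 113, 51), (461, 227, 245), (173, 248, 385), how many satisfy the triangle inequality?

(76,360,395): 76+360 > 395 → valid
(160,428,648): 160+428 ≤ 648 → not valid
(194,265,476): 194+265 ≤ 476 → not valid
(179,429,642): 179+429 ≤ 642 → not valid
(51,60,113): 51+60 ≤ 113 → not valid
(227,245,461): 227+245 > 461 → valid
(173,248,385): 173+248 > 385 → valid
3 of the 7 triples form a triangle.

3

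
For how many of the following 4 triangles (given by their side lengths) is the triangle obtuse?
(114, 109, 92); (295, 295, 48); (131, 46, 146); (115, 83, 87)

1

(114,109,92): 92²+109² = 20345 > 12996 = 114² → acute
(295,295,48): 48²+295² = 89329 > 87025 = 295² → acute
(131,46,146): 46²+131² = 19277 < 21316 = 146² → obtuse
(115,83,87): 83²+87² = 14458 > 13225 = 115² → acute
1 of the 4 is obtuse.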